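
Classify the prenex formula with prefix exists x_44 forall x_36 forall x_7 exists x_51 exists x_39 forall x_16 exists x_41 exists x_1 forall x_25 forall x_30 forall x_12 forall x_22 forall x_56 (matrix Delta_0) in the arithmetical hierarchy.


Leading quantifier is exists, so the class is Sigma.
Number of quantifier blocks = alternations + 1 = 5 + 1 = 6.
Classification: Sigma_6

Sigma_6


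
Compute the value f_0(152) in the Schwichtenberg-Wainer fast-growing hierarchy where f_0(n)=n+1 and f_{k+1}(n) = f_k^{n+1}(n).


f_0(152) = 152 + 1 = 153

153


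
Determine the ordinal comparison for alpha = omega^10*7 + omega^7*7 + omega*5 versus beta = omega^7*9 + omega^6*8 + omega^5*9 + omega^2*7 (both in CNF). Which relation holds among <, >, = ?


Compare term by term from highest exponent:
alpha = omega^10*7 + omega^7*7 + omega*5
beta = omega^7*9 + omega^6*8 + omega^5*9 + omega^2*7
Term 1: alpha has omega^10*7, beta has omega^7*9
Term 2: alpha has omega^7*7, beta has omega^6*8
Term 3: alpha has omega^1*5, beta has omega^5*9
Term 4: alpha has omega^0*0, beta has omega^2*7
Result: alpha > beta

alpha > beta


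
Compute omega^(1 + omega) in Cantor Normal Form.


omega^(1 + omega):
In ordinal addition a term is absorbed by a following term of strictly larger exponent: 0 < 1, so 1 + omega = omega.
omega raised to a CNF ordinal is a single CNF term: Result = omega^omega

omega^omega


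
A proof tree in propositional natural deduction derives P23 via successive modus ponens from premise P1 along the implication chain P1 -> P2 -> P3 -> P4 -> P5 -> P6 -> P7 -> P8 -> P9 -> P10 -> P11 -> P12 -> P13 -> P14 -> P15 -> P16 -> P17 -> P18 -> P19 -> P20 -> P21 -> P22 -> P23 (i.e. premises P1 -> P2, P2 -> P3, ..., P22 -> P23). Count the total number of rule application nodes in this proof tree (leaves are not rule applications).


We have a chain: P1 -> P2 -> P3 -> P4 -> P5 -> P6 -> P7 -> P8 -> P9 -> P10 -> P11 -> P12 -> P13 -> P14 -> P15 -> P16 -> P17 -> P18 -> P19 -> P20 -> P21 -> P22 -> P23.
Each modus ponens application produces the next variable.
The chain has 23 propositions, so 23-1 = 22 modus ponens steps.
Total inference nodes = 22

22


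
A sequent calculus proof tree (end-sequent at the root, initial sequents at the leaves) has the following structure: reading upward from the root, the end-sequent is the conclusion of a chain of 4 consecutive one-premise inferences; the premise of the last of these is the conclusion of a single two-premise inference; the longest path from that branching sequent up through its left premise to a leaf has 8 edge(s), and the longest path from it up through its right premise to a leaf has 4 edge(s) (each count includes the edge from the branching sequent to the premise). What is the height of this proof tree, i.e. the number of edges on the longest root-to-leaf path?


Longest path through the left premise: 8 edges (measured from the branching sequent)
Longest path through the right premise: 4 edges
Height of the subtree rooted at the branching sequent: max(8, 4) = 8
The branching sequent sits 4 edges above the root (the chain of one-premise inferences), so height = 8 + 4 = 12

12


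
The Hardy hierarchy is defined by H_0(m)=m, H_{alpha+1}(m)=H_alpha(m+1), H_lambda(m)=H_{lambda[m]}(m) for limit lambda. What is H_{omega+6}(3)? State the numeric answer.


H_{omega+6}(3):
Unwind the 6 successor steps: H_{omega+6}(3) = H_omega(3+6) = H_omega(9).
H_omega(m) = H_m(m) = m + m = 2m.
Result = 2 * 9 = 18

18


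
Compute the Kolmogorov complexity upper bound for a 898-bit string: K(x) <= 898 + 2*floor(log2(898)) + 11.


floor(log2(898)) = 9
2 * 9 = 18
K(x) <= 898 + 18 + 11 = 927

927


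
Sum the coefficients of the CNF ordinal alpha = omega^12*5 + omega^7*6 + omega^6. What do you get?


CNF: omega^12*5 + omega^7*6 + omega^6
Coefficients: 5 + 6 + 1 = 12

12


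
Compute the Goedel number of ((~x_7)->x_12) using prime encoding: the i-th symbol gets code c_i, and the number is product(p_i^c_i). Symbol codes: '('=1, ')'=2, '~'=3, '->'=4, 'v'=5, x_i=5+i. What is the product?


Formula: ((~x_7)->x_12)
Symbol codes: [1, 1, 3, 12, 2, 4, 17, 2]
Primes: [2, 3, 5, 7, 11, 13, 17, 19]
p_1^1 = 2^1 = 2
p_2^1 = 3^1 = 3
p_3^3 = 5^3 = 125
p_4^12 = 7^12 = 13841287201
p_5^2 = 11^2 = 121
p_6^4 = 13^4 = 28561
p_7^17 = 17^17 = 827240261886336764177
p_8^2 = 19^2 = 361
Product = 10713599033019751735590742082874288721992750

10713599033019751735590742082874288721992750


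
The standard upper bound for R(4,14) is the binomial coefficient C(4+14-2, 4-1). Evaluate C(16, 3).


R(4,14) <= C(4+14-2, 4-1) = C(16, 3)
C(16, 3) = 16! / (3! * 13!)
= 560

560


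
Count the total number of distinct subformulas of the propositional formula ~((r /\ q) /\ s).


Formula: ~((r /\ q) /\ s)
Subformulas found:
  1. q
  2. s
  3. r
  4. (r /\ q)
  5. ((r /\ q) /\ s)
  6. ~((r /\ q) /\ s)
Total distinct subformulas = 6

6


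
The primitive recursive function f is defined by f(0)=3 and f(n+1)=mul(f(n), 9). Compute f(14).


f(0) = 3
f(1) = mul(f(0), 9) = mul(3, 9) = 27
f(2) = mul(f(1), 9) = mul(27, 9) = 243
f(3) = mul(f(2), 9) = mul(243, 9) = 2187
f(4) = mul(f(3), 9) = mul(2187, 9) = 19683
f(5) = mul(f(4), 9) = mul(19683, 9) = 177147
f(6) = mul(f(5), 9) = mul(177147, 9) = 1594323
f(7) = mul(f(6), 9) = mul(1594323, 9) = 14348907
f(8) = mul(f(7), 9) = mul(14348907, 9) = 129140163
f(9) = mul(f(8), 9) = mul(129140163, 9) = 1162261467
f(10) = mul(f(9), 9) = mul(1162261467, 9) = 10460353203
f(11) = mul(f(10), 9) = mul(10460353203, 9) = 94143178827
f(12) = mul(f(11), 9) = mul(94143178827, 9) = 847288609443
f(13) = mul(f(12), 9) = mul(847288609443, 9) = 7625597484987
f(14) = mul(f(13), 9) = mul(7625597484987, 9) = 68630377364883


68630377364883


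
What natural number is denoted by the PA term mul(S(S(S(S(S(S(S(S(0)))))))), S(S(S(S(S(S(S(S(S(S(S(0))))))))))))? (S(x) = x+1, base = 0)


mul(S^8(0), S^11(0)):
S^8(0) = 8
S^11(0) = 11
8 * 11 = 88

88


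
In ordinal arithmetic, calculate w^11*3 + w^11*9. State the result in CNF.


Ordinal addition w^11*3 + w^11*9:
Both terms have the same exponent 11.
w^e*c + w^e*d = w^e*(c+d).
Result = w^11*(3+9) = w^11*12

w^11*12


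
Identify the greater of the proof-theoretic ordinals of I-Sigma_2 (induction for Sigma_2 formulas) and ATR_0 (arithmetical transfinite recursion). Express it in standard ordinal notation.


Proof-theoretic ordinal of I-Sigma_2 (induction for Sigma_2 formulas): omega^(omega^omega)
Proof-theoretic ordinal of ATR_0 (arithmetical transfinite recursion): Gamma_0
Comparing: omega^(omega^omega) < Gamma_0.
The larger ordinal is Gamma_0 (from ATR_0 (arithmetical transfinite recursion)).

Gamma_0


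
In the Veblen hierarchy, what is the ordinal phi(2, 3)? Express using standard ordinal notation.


phi(2, 3):
phi(2, beta) = zeta_beta (the beta-th zeta number, fixed point of epsilon).
phi(2, 3) = zeta_3

zeta_3


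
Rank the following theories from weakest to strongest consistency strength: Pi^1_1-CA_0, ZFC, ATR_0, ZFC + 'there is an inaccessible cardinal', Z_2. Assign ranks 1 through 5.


Ordering by consistency strength:
1. ATR_0
2. Pi^1_1-CA_0
3. Z_2
4. ZFC
5. ZFC + 'there is an inaccessible cardinal'


Pi^1_1-CA_0=2, ZFC=4, ATR_0=1, ZFC + 'there is an inaccessible cardinal'=5, Z_2=3


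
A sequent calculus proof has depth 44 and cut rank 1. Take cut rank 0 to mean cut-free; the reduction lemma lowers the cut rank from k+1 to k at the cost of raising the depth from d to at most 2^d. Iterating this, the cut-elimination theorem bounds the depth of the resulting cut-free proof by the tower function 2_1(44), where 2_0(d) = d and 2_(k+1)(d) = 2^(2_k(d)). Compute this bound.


Each rank reduction sends depth d to at most 2^d; cut rank r needs r reductions.
2_0(44) = 44
2_1(44) = 2^44 = 17592186044416
Cut-free depth bound = 17592186044416

17592186044416


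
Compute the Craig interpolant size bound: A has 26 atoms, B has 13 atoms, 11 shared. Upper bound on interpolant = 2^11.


Shared atoms = 11
Craig interpolant size bound = 2^11
= 2048

2048


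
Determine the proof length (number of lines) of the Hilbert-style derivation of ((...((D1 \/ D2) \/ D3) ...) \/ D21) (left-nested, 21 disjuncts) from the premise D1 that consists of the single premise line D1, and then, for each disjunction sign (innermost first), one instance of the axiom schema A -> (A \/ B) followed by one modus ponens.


Building the left-nested 21-ary disjunction from D1:
- 1 premise line (D1)
- 21 disjuncts means 20 disjunction signs; each needs 1 axiom instance + 1 MP = 2 lines: 2 * 20 = 40
Total = 1 + 40 = 41 lines.

41


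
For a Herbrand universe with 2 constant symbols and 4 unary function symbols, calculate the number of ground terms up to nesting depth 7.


Herbrand terms by depth:
Depth 0: 2 constants
Depth 1: 8 new terms (running total: 10)
Depth 2: 32 new terms (running total: 42)
Depth 3: 128 new terms (running total: 170)
Depth 4: 512 new terms (running total: 682)
Depth 5: 2048 new terms (running total: 2730)
Depth 6: 8192 new terms (running total: 10922)
Depth 7: 32768 new terms (running total: 43690)
Total distinct ground terms = 43690

43690


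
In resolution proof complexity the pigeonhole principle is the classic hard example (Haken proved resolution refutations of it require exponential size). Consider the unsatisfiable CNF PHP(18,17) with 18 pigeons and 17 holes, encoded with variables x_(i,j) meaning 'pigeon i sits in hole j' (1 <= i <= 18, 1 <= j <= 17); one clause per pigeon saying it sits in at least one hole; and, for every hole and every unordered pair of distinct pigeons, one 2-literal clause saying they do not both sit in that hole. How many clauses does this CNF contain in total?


PHP(18,17): 18 pigeons, 17 holes, 18*17 = 306 variables.
- pigeon clauses: one per pigeon -> 18 clauses
- hole clauses: 17 holes * C(18,2) = 17 * 153 -> 2601 clauses
Total clauses = 18 + 2601 = 2619

2619


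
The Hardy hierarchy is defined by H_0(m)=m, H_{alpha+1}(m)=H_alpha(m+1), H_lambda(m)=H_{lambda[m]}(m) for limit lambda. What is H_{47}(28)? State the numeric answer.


H_47(28):
For finite ordinals k, H_k(n) = n + k (each successor step adds 1).
H_47(28) = 28 + 47 = 75

75


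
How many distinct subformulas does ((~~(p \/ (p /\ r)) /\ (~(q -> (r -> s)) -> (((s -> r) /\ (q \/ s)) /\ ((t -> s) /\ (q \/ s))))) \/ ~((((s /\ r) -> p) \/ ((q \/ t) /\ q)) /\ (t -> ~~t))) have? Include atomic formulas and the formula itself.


Formula: ((~~(p \/ (p /\ r)) /\ (~(q -> (r -> s)) -> (((s -> r) /\ (q \/ s)) /\ ((t -> s) /\ (q \/ s))))) \/ ~((((s /\ r) -> p) \/ ((q \/ t) /\ q)) /\ (t -> ~~t)))
Subformulas found:
  1. r
  2. p
  3. q
  4. s
  5. t
  6. ~t
  7. ~~t
  8. (s -> r)
  9. (q \/ t)
  10. (t -> s)
  11. (p /\ r)
  12. (s /\ r)
  13. (r -> s)
  14. (q \/ s)
  15. (t -> ~~t)
  16. ((q \/ t) /\ q)
  17. (p \/ (p /\ r))
  18. (q -> (r -> s))
  19. ((s /\ r) -> p)
  20. ~(q -> (r -> s))
  21. ~(p \/ (p /\ r))
  22. ~~(p \/ (p /\ r))
  23. ((s -> r) /\ (q \/ s))
  24. ((t -> s) /\ (q \/ s))
  25. (((s /\ r) -> p) \/ ((q \/ t) /\ q))
  26. (((s -> r) /\ (q \/ s)) /\ ((t -> s) /\ (q \/ s)))
  27. ((((s /\ r) -> p) \/ ((q \/ t) /\ q)) /\ (t -> ~~t))
  28. ~((((s /\ r) -> p) \/ ((q \/ t) /\ q)) /\ (t -> ~~t))
  29. (~(q -> (r -> s)) -> (((s -> r) /\ (q \/ s)) /\ ((t -> s) /\ (q \/ s))))
  30. (~~(p \/ (p /\ r)) /\ (~(q -> (r -> s)) -> (((s -> r) /\ (q \/ s)) /\ ((t -> s) /\ (q \/ s)))))
  31. ((~~(p \/ (p /\ r)) /\ (~(q -> (r -> s)) -> (((s -> r) /\ (q \/ s)) /\ ((t -> s) /\ (q \/ s))))) \/ ~((((s /\ r) -> p) \/ ((q \/ t) /\ q)) /\ (t -> ~~t)))
Total distinct subformulas = 31

31


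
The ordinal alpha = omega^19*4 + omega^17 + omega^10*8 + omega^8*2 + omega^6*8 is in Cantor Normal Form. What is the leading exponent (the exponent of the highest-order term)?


CNF: omega^19*4 + omega^17 + omega^10*8 + omega^8*2 + omega^6*8
The leading term is omega^19*4, which has exponent 19.

19


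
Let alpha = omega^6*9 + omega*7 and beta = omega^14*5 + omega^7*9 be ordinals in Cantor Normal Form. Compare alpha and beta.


Compare term by term from highest exponent:
alpha = omega^6*9 + omega*7
beta = omega^14*5 + omega^7*9
Term 1: alpha has omega^6*9, beta has omega^14*5
Term 2: alpha has omega^1*7, beta has omega^7*9
Result: alpha < beta

alpha < beta


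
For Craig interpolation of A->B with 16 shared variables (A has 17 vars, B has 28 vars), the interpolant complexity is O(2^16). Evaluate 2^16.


Shared atoms = 16
Craig interpolant size bound = 2^16
= 65536

65536


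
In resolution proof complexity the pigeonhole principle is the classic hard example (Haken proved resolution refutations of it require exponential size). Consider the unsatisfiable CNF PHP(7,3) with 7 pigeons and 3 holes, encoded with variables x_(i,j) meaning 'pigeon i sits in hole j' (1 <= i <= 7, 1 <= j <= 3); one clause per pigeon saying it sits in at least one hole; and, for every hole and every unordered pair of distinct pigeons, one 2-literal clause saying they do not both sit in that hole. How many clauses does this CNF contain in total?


PHP(7,3): 7 pigeons, 3 holes, 7*3 = 21 variables.
- pigeon clauses: one per pigeon -> 7 clauses
- hole clauses: 3 holes * C(7,2) = 3 * 21 -> 63 clauses
Total clauses = 7 + 63 = 70

70


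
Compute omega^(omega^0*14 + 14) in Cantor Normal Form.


omega^(omega^0*14 + 14):
omega^0 = 1, so the exponent is 14 + 14 = 28 (finite ordinal addition).
Result = omega^28, already a single CNF term.

omega^28


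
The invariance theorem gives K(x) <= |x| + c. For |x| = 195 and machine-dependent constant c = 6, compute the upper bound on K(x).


K(x) <= |x| + c = 195 + 6 = 201

201


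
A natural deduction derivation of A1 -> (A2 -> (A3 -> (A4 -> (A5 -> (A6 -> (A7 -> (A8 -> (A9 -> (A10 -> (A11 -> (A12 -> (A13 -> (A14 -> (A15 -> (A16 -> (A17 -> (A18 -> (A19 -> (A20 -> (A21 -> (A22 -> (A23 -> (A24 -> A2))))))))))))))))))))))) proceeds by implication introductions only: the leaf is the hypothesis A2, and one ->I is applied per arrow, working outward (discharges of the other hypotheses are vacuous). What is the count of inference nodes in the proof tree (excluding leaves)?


The formula has 24 arrows (->); its innermost consequent A2 is one of the antecedents,
so the proof starts from the hypothesis leaf A2 (not a rule application) and closes one arrow per ->I.
Building A1 -> (A2 -> (A3 -> (A4 -> (A5 -> (A6 -> (A7 -> (A8 -> (A9 -> (A10 -> (A11 -> (A12 -> (A13 -> (A14 -> (A15 -> (A16 -> (A17 -> (A18 -> (A19 -> (A20 -> (A21 -> (A22 -> (A23 -> (A24 -> A2))))))))))))))))))))))) therefore takes 24 nested implication introductions.
Total inference nodes = 24

24


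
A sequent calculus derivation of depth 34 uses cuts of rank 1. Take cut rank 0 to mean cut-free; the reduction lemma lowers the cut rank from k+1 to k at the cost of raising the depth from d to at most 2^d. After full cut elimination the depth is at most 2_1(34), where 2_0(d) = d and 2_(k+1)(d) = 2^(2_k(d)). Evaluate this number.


Each rank reduction sends depth d to at most 2^d; cut rank r needs r reductions.
2_0(34) = 34
2_1(34) = 2^34 = 17179869184
Cut-free depth bound = 17179869184

17179869184


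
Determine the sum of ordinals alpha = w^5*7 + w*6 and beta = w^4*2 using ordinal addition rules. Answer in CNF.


Ordinal addition (w^5*7 + w*6) + w^4*2:
alpha's leading term has exponent 5 > beta's exponent 4, so it survives.
alpha's tail term has exponent 1 < beta's exponent 4, so it is absorbed by beta.
In ordinal addition, any term followed by a strictly larger-exponent term is absorbed.
Result = w^5*7 + w^4*2

w^5*7 + w^4*2


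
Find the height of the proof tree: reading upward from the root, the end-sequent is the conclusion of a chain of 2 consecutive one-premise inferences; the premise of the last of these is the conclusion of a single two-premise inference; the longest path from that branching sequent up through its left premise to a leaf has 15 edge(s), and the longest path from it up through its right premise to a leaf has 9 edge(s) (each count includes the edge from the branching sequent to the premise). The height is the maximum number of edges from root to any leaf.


Longest path through the left premise: 15 edges (measured from the branching sequent)
Longest path through the right premise: 9 edges
Height of the subtree rooted at the branching sequent: max(15, 9) = 15
The branching sequent sits 2 edges above the root (the chain of one-premise inferences), so height = 15 + 2 = 17

17


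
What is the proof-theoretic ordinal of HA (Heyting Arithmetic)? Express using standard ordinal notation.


The proof-theoretic ordinal of HA (Heyting Arithmetic) is a standard result in ordinal analysis.
This ordinal is the supremum of order types of primitive recursive well-orderings
that the theory can prove to be well-ordered.
For HA (Heyting Arithmetic), the proof-theoretic ordinal is epsilon_0.

epsilon_0


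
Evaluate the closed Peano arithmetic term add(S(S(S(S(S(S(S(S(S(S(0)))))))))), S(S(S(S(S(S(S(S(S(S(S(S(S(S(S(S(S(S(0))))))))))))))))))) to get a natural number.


add(S^10(0), S^18(0)):
S^10(0) = 10
S^18(0) = 18
10 + 18 = 28

28


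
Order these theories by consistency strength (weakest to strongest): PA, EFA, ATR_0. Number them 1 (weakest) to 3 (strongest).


Ordering by consistency strength:
1. EFA
2. PA
3. ATR_0


PA=2, EFA=1, ATR_0=3


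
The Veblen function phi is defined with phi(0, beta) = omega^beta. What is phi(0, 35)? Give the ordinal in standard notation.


phi(0, 35):
phi(0, beta) = omega^beta by definition.
phi(0, 35) = omega^35

omega^35


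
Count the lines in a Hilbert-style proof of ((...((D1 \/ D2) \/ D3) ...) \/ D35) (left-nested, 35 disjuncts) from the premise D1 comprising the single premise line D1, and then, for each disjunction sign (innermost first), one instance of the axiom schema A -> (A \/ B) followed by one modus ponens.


Building the left-nested 35-ary disjunction from D1:
- 1 premise line (D1)
- 35 disjuncts means 34 disjunction signs; each needs 1 axiom instance + 1 MP = 2 lines: 2 * 34 = 68
Total = 1 + 68 = 69 lines.

69


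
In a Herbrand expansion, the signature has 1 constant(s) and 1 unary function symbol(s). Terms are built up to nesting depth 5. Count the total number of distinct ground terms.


Herbrand terms by depth:
Depth 0: 1 constants
Depth 1: 1 new terms (running total: 2)
Depth 2: 1 new terms (running total: 3)
Depth 3: 1 new terms (running total: 4)
Depth 4: 1 new terms (running total: 5)
Depth 5: 1 new terms (running total: 6)
Total distinct ground terms = 6

6


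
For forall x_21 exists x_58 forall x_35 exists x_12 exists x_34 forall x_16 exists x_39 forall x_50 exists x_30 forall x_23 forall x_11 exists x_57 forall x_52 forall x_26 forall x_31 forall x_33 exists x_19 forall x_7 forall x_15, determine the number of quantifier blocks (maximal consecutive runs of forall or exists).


Alternations = 12.
Blocks = alternations + 1 = 13

13


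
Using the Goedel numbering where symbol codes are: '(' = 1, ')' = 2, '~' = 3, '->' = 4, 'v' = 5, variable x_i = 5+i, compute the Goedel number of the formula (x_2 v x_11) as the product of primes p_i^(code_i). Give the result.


Formula: (x_2 v x_11)
Symbol codes: [1, 7, 5, 16, 2]
Primes: [2, 3, 5, 7, 11]
p_1^1 = 2^1 = 2
p_2^7 = 3^7 = 2187
p_3^5 = 5^5 = 3125
p_4^16 = 7^16 = 33232930569601
p_5^2 = 11^2 = 121
Product = 54964566986511273918750

54964566986511273918750


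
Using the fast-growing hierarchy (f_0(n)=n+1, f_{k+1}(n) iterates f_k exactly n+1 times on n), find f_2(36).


f_2(36) = f_1^37(36)
f_1(m) = 2m + 1.
Iterating: f_1^k(n) = 2^k*(n+1) - 1.
f_2(36) = 2^37*(36+1) - 1 = 137438953472*37 - 1 = 5085241278463

5085241278463


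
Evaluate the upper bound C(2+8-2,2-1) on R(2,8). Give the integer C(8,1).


R(2,8) <= C(2+8-2, 2-1) = C(8, 1)
C(8, 1) = 8! / (1! * 7!)
= 8

8


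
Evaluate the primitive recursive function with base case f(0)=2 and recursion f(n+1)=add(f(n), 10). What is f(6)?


f(0) = 2
f(1) = add(f(0), 10) = add(2, 10) = 12
f(2) = add(f(1), 10) = add(12, 10) = 22
f(3) = add(f(2), 10) = add(22, 10) = 32
f(4) = add(f(3), 10) = add(32, 10) = 42
f(5) = add(f(4), 10) = add(42, 10) = 52
f(6) = add(f(5), 10) = add(52, 10) = 62


62


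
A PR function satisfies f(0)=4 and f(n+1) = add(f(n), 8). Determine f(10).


f(0) = 4
f(1) = add(f(0), 8) = add(4, 8) = 12
f(2) = add(f(1), 8) = add(12, 8) = 20
f(3) = add(f(2), 8) = add(20, 8) = 28
f(4) = add(f(3), 8) = add(28, 8) = 36
f(5) = add(f(4), 8) = add(36, 8) = 44
f(6) = add(f(5), 8) = add(44, 8) = 52
f(7) = add(f(6), 8) = add(52, 8) = 60
f(8) = add(f(7), 8) = add(60, 8) = 68
f(9) = add(f(8), 8) = add(68, 8) = 76
f(10) = add(f(9), 8) = add(76, 8) = 84


84


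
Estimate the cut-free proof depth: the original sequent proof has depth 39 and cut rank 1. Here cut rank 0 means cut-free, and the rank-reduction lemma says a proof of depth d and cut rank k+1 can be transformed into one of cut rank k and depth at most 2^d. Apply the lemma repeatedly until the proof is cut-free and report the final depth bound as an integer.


Each rank reduction sends depth d to at most 2^d; cut rank r needs r reductions.
2_0(39) = 39
2_1(39) = 2^39 = 549755813888
Cut-free depth bound = 549755813888

549755813888


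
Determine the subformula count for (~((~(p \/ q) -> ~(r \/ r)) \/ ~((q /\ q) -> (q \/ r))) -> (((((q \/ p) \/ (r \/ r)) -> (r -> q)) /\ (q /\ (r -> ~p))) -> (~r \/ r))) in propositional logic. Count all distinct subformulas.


Formula: (~((~(p \/ q) -> ~(r \/ r)) \/ ~((q /\ q) -> (q \/ r))) -> (((((q \/ p) \/ (r \/ r)) -> (r -> q)) /\ (q /\ (r -> ~p))) -> (~r \/ r)))
Subformulas found:
  1. r
  2. q
  3. p
  4. ~p
  5. ~r
  6. (r -> q)
  7. (q \/ p)
  8. (q \/ r)
  9. (q /\ q)
  10. (r \/ r)
  11. (p \/ q)
  12. ~(p \/ q)
  13. (~r \/ r)
  14. ~(r \/ r)
  15. (r -> ~p)
  16. (q /\ (r -> ~p))
  17. ((q /\ q) -> (q \/ r))
  18. ((q \/ p) \/ (r \/ r))
  19. ~((q /\ q) -> (q \/ r))
  20. (~(p \/ q) -> ~(r \/ r))
  21. (((q \/ p) \/ (r \/ r)) -> (r -> q))
  22. ((~(p \/ q) -> ~(r \/ r)) \/ ~((q /\ q) -> (q \/ r)))
  23. ~((~(p \/ q) -> ~(r \/ r)) \/ ~((q /\ q) -> (q \/ r)))
  24. ((((q \/ p) \/ (r \/ r)) -> (r -> q)) /\ (q /\ (r -> ~p)))
  25. (((((q \/ p) \/ (r \/ r)) -> (r -> q)) /\ (q /\ (r -> ~p))) -> (~r \/ r))
  26. (~((~(p \/ q) -> ~(r \/ r)) \/ ~((q /\ q) -> (q \/ r))) -> (((((q \/ p) \/ (r \/ r)) -> (r -> q)) /\ (q /\ (r -> ~p))) -> (~r \/ r)))
Total distinct subformulas = 26

26


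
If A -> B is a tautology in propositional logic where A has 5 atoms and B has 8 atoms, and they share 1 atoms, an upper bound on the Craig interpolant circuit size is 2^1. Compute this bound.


Shared atoms = 1
Craig interpolant size bound = 2^1
= 2

2


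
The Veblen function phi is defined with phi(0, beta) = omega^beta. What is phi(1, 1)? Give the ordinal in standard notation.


phi(1, 1):
phi(1, beta) = epsilon_beta (the beta-th epsilon number).
phi(1, 1) = epsilon_1

epsilon_1


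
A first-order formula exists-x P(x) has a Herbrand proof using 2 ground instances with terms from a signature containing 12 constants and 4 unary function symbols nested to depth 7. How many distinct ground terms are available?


Herbrand terms by depth:
Depth 0: 12 constants
Depth 1: 48 new terms (running total: 60)
Depth 2: 192 new terms (running total: 252)
Depth 3: 768 new terms (running total: 1020)
Depth 4: 3072 new terms (running total: 4092)
Depth 5: 12288 new terms (running total: 16380)
Depth 6: 49152 new terms (running total: 65532)
Depth 7: 196608 new terms (running total: 262140)
Total distinct ground terms = 262140

262140


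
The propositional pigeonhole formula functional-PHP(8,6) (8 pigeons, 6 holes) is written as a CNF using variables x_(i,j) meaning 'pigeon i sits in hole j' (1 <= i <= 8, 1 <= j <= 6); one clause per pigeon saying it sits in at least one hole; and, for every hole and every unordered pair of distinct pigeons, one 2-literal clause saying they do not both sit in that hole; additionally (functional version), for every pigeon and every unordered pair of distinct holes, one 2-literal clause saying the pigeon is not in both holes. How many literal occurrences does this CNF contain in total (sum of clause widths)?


functional-PHP(8,6): 8 pigeons, 6 holes, 8*6 = 48 variables.
- pigeon clauses: one per pigeon -> 8 clauses of width 6 -> 48 literals
- hole clauses: 6 holes * C(8,2) = 6 * 28 -> 168 clauses of width 2 -> 336 literals
- functional clauses: 8 pigeons * C(6,2) = 8 * 15 -> 120 clauses of width 2 -> 240 literals
Total literal occurrences = 48 + 336 + 240 = 624

624


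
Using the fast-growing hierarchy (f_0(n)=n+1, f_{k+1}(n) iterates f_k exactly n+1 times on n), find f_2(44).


f_2(44) = f_1^45(44)
f_1(m) = 2m + 1.
Iterating: f_1^k(n) = 2^k*(n+1) - 1.
f_2(44) = 2^45*(44+1) - 1 = 35184372088832*45 - 1 = 1583296743997439

1583296743997439


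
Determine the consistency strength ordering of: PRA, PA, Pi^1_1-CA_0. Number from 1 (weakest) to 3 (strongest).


Ordering by consistency strength:
1. PRA
2. PA
3. Pi^1_1-CA_0


PRA=1, PA=2, Pi^1_1-CA_0=3


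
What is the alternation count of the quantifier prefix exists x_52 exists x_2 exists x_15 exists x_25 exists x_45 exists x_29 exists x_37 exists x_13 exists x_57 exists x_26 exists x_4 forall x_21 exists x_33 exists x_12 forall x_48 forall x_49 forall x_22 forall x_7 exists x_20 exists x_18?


Walk the prefix and count type changes:
  position 1: exists -> exists
  position 2: exists -> exists
  position 3: exists -> exists
  position 4: exists -> exists
  position 5: exists -> exists
  position 6: exists -> exists
  position 7: exists -> exists
  position 8: exists -> exists
  position 9: exists -> exists
  position 10: exists -> exists
  position 11: exists -> forall <-- alternation
  position 12: forall -> exists <-- alternation
  position 13: exists -> exists
  position 14: exists -> forall <-- alternation
  position 15: forall -> forall
  position 16: forall -> forall
  position 17: forall -> forall
  position 18: forall -> exists <-- alternation
  position 19: exists -> exists
Total alternations = 4

4


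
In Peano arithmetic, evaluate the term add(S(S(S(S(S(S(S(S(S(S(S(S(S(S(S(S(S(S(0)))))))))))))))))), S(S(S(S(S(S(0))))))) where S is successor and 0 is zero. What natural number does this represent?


add(S^18(0), S^6(0)):
S^18(0) = 18
S^6(0) = 6
18 + 6 = 24

24


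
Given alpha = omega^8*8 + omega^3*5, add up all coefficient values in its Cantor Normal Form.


CNF: omega^8*8 + omega^3*5
Coefficients: 8 + 5 = 13

13


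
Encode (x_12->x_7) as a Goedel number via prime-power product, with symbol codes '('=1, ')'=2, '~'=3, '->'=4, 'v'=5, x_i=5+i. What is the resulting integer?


Formula: (x_12->x_7)
Symbol codes: [1, 17, 4, 12, 2]
Primes: [2, 3, 5, 7, 11]
p_1^1 = 2^1 = 2
p_2^17 = 3^17 = 129140163
p_3^4 = 5^4 = 625
p_4^12 = 7^12 = 13841287201
p_5^2 = 11^2 = 121
Product = 270354245396626756653750

270354245396626756653750


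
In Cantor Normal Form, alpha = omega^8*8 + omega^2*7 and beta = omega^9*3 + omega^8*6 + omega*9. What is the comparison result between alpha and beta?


Compare term by term from highest exponent:
alpha = omega^8*8 + omega^2*7
beta = omega^9*3 + omega^8*6 + omega*9
Term 1: alpha has omega^8*8, beta has omega^9*3
Term 2: alpha has omega^2*7, beta has omega^8*6
Term 3: alpha has omega^0*0, beta has omega^1*9
Result: alpha < beta

alpha < beta


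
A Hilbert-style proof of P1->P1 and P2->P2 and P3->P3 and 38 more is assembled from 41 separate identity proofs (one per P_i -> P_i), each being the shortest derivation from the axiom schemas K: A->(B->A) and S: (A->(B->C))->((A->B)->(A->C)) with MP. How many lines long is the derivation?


The shortest proof of A->A from K and S in the Hilbert calculus has exactly 5 lines:
(1) K instance A->((A->A)->A), (2) S instance, (3) MP on 1,2, (4) K instance A->(A->A), (5) MP on 3,4.
For 41 independent identities: 41 * 5 = 205 lines total.

205


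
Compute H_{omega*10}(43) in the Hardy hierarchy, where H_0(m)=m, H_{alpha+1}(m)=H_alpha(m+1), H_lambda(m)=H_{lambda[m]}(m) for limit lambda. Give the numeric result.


H_{omega*10}(43):
For the Hardy hierarchy, H_{omega*k}(n) = 2^k * n.
2^10 = 1024.
1024 * 43 = 44032

44032


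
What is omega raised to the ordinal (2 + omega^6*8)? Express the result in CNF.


omega^(2 + omega^6*8):
In ordinal addition a term is absorbed by a following term of strictly larger exponent: 0 < 6, so 2 + omega^6*8 = omega^6*8.
omega raised to a CNF ordinal is a single CNF term: Result = omega^(omega^6*8)

omega^(omega^6*8)


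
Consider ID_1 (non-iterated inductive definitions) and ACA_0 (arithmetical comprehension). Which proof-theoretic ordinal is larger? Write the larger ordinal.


Proof-theoretic ordinal of ID_1 (non-iterated inductive definitions): psi_0(epsilon_{Omega+1})
Proof-theoretic ordinal of ACA_0 (arithmetical comprehension): epsilon_0
Comparing: epsilon_0 < psi_0(epsilon_{Omega+1}).
The larger ordinal is psi_0(epsilon_{Omega+1}) (from ID_1 (non-iterated inductive definitions)).

psi_0(epsilon_{Omega+1})


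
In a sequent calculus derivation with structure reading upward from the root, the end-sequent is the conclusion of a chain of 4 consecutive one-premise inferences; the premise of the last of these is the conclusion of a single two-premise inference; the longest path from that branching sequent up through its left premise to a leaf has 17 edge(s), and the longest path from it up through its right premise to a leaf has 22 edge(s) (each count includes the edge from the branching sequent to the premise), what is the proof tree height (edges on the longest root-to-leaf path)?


Longest path through the left premise: 17 edges (measured from the branching sequent)
Longest path through the right premise: 22 edges
Height of the subtree rooted at the branching sequent: max(17, 22) = 22
The branching sequent sits 4 edges above the root (the chain of one-premise inferences), so height = 22 + 4 = 26

26


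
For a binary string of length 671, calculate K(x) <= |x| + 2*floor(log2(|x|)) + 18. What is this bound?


floor(log2(671)) = 9
2 * 9 = 18
K(x) <= 671 + 18 + 18 = 707

707


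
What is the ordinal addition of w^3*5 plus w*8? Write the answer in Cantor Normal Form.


Ordinal addition w^3*5 + w*8:
Leading exponent of alpha (3) > leading exponent of beta (1).
Since alpha's term has higher exponent than beta's leading term,
the sum is simply alpha followed by beta.
Result = w^3*5 + w*8

w^3*5 + w*8


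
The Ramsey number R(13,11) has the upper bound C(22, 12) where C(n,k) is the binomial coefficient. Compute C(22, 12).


R(13,11) <= C(13+11-2, 13-1) = C(22, 12)
C(22, 12) = 22! / (12! * 10!)
= 646646

646646


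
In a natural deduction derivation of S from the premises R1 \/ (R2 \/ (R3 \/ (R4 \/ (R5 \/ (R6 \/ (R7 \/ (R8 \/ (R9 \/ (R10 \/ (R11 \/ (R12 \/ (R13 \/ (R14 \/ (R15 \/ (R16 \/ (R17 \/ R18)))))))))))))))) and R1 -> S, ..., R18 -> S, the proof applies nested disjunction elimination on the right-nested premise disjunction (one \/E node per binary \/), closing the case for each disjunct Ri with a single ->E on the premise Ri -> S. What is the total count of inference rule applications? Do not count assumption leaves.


The premise R1 \/ (R2 \/ (R3 \/ (R4 \/ (R5 \/ (R6 \/ (R7 \/ (R8 \/ (R9 \/ (R10 \/ (R11 \/ (R12 \/ (R13 \/ (R14 \/ (R15 \/ (R16 \/ (R17 \/ R18)))))))))))))))) contains 18 disjuncts, hence 17 binary \/ connectives.
- Each binary \/ is eliminated once: 17 \/E nodes.
- Each of the 18 cases Ri derives S by one ->E with Ri -> S: 18 ->E nodes.
Total = 17 + 18 = 35

35


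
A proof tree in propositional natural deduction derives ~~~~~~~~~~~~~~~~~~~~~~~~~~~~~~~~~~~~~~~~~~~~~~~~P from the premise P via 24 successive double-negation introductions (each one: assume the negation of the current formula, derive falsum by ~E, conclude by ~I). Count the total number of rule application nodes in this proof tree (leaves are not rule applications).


Each double-negation introduction (from C infer ~~C) uses 2 inference nodes: one ~E (C and ~C give falsum) and one ~I (discharge ~C).
24 double negations = 24 * 2 = 48 inference nodes.

48


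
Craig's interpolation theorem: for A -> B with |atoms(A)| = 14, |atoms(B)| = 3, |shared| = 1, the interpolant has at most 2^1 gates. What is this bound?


Shared atoms = 1
Craig interpolant size bound = 2^1
= 2

2


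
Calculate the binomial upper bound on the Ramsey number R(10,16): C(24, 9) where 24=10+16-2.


R(10,16) <= C(10+16-2, 10-1) = C(24, 9)
C(24, 9) = 24! / (9! * 15!)
= 1307504

1307504


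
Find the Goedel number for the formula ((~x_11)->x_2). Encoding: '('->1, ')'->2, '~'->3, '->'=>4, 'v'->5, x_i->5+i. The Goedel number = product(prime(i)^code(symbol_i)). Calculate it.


Formula: ((~x_11)->x_2)
Symbol codes: [1, 1, 3, 16, 2, 4, 7, 2]
Primes: [2, 3, 5, 7, 11, 13, 17, 19]
p_1^1 = 2^1 = 2
p_2^1 = 3^1 = 3
p_3^3 = 5^3 = 125
p_4^16 = 7^16 = 33232930569601
p_5^2 = 11^2 = 121
p_6^4 = 13^4 = 28561
p_7^7 = 17^7 = 410338673
p_8^2 = 19^2 = 361
Product = 12759637453541574059580837515544750

12759637453541574059580837515544750


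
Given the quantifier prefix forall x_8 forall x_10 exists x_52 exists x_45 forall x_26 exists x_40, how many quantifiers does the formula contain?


Quantifier prefix has 6 quantifier symbols.
Quantifier depth = 6

6


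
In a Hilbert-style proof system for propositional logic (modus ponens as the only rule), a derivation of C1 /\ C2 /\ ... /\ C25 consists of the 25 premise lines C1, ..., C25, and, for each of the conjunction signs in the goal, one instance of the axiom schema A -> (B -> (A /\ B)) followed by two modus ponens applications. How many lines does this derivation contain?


Conjoining 25 premises:
- 25 premise lines
- the goal has 24 conjunction signs; each costs 1 axiom instance + 2 MP = 3 lines: 3 * 24 = 72
Total = 25 + 72 = 97 lines.

97


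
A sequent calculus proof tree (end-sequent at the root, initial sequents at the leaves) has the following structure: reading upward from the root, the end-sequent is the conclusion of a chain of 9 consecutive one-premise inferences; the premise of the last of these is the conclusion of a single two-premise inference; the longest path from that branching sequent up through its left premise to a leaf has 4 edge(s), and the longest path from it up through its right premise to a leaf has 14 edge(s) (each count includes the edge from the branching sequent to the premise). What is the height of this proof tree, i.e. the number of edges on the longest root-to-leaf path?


Longest path through the left premise: 4 edges (measured from the branching sequent)
Longest path through the right premise: 14 edges
Height of the subtree rooted at the branching sequent: max(4, 14) = 14
The branching sequent sits 9 edges above the root (the chain of one-premise inferences), so height = 14 + 9 = 23

23


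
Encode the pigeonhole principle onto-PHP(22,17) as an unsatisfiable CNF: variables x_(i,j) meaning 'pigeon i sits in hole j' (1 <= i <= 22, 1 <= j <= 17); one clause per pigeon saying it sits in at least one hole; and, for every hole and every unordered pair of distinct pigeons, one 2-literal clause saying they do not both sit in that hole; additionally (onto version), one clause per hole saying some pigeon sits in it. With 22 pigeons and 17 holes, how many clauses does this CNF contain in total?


onto-PHP(22,17): 22 pigeons, 17 holes, 22*17 = 374 variables.
- pigeon clauses: one per pigeon -> 22 clauses
- hole clauses: 17 holes * C(22,2) = 17 * 231 -> 3927 clauses
- onto clauses: one per hole -> 17 clauses
Total clauses = 22 + 3927 + 17 = 3966

3966


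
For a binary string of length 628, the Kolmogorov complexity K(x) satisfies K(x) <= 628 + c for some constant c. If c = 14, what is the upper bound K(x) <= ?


K(x) <= |x| + c = 628 + 14 = 642

642


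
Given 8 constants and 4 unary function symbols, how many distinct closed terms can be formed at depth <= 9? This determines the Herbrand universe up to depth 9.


Herbrand terms by depth:
Depth 0: 8 constants
Depth 1: 32 new terms (running total: 40)
Depth 2: 128 new terms (running total: 168)
Depth 3: 512 new terms (running total: 680)
Depth 4: 2048 new terms (running total: 2728)
Depth 5: 8192 new terms (running total: 10920)
Depth 6: 32768 new terms (running total: 43688)
Depth 7: 131072 new terms (running total: 174760)
Depth 8: 524288 new terms (running total: 699048)
Depth 9: 2097152 new terms (running total: 2796200)
Total distinct ground terms = 2796200

2796200


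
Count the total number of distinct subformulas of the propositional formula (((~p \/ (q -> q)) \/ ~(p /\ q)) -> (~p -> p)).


Formula: (((~p \/ (q -> q)) \/ ~(p /\ q)) -> (~p -> p))
Subformulas found:
  1. q
  2. p
  3. ~p
  4. (q -> q)
  5. (p /\ q)
  6. ~(p /\ q)
  7. (~p -> p)
  8. (~p \/ (q -> q))
  9. ((~p \/ (q -> q)) \/ ~(p /\ q))
  10. (((~p \/ (q -> q)) \/ ~(p /\ q)) -> (~p -> p))
Total distinct subformulas = 10

10


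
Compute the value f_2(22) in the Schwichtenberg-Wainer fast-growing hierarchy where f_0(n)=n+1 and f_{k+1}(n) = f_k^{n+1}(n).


f_2(22) = f_1^23(22)
f_1(m) = 2m + 1.
Iterating: f_1^k(n) = 2^k*(n+1) - 1.
f_2(22) = 2^23*(22+1) - 1 = 8388608*23 - 1 = 192937983

192937983


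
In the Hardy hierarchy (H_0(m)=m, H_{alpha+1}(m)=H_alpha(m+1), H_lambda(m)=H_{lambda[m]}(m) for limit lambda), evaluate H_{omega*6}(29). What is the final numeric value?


H_{omega*6}(29):
For the Hardy hierarchy, H_{omega*k}(n) = 2^k * n.
2^6 = 64.
64 * 29 = 1856

1856


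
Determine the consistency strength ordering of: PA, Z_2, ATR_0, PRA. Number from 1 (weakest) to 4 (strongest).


Ordering by consistency strength:
1. PRA
2. PA
3. ATR_0
4. Z_2


PA=2, Z_2=4, ATR_0=3, PRA=1


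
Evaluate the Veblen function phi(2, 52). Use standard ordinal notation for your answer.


phi(2, 52):
phi(2, beta) = zeta_beta (the beta-th zeta number, fixed point of epsilon).
phi(2, 52) = zeta_52

zeta_52


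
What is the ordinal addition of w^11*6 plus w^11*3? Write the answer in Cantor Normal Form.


Ordinal addition w^11*6 + w^11*3:
Both terms have the same exponent 11.
w^e*c + w^e*d = w^e*(c+d).
Result = w^11*(6+3) = w^11*9

w^11*9


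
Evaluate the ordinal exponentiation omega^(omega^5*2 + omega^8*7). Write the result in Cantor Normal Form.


omega^(omega^5*2 + omega^8*7):
In ordinal addition a term is absorbed by a following term of strictly larger exponent: 5 < 8, so omega^5*2 + omega^8*7 = omega^8*7.
omega raised to a CNF ordinal is a single CNF term: Result = omega^(omega^8*7)

omega^(omega^8*7)


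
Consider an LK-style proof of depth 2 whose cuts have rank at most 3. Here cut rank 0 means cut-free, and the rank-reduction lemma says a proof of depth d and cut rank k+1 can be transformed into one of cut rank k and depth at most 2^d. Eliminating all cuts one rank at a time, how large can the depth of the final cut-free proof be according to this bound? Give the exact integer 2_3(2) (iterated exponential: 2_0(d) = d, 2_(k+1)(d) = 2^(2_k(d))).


Each rank reduction sends depth d to at most 2^d; cut rank r needs r reductions.
2_0(2) = 2
2_1(2) = 2^2 = 4
2_2(2) = 2^4 = 16
2_3(2) = 2^16 = 65536
Cut-free depth bound = 65536

65536


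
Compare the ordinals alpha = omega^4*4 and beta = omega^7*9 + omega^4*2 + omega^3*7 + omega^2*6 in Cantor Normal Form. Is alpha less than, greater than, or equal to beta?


Compare term by term from highest exponent:
alpha = omega^4*4
beta = omega^7*9 + omega^4*2 + omega^3*7 + omega^2*6
Term 1: alpha has omega^4*4, beta has omega^7*9
Term 2: alpha has omega^0*0, beta has omega^4*2
Term 3: alpha has omega^0*0, beta has omega^3*7
Term 4: alpha has omega^0*0, beta has omega^2*6
Result: alpha < beta

alpha < beta


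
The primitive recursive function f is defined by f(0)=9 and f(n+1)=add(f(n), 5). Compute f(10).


f(0) = 9
f(1) = add(f(0), 5) = add(9, 5) = 14
f(2) = add(f(1), 5) = add(14, 5) = 19
f(3) = add(f(2), 5) = add(19, 5) = 24
f(4) = add(f(3), 5) = add(24, 5) = 29
f(5) = add(f(4), 5) = add(29, 5) = 34
f(6) = add(f(5), 5) = add(34, 5) = 39
f(7) = add(f(6), 5) = add(39, 5) = 44
f(8) = add(f(7), 5) = add(44, 5) = 49
f(9) = add(f(8), 5) = add(49, 5) = 54
f(10) = add(f(9), 5) = add(54, 5) = 59


59
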